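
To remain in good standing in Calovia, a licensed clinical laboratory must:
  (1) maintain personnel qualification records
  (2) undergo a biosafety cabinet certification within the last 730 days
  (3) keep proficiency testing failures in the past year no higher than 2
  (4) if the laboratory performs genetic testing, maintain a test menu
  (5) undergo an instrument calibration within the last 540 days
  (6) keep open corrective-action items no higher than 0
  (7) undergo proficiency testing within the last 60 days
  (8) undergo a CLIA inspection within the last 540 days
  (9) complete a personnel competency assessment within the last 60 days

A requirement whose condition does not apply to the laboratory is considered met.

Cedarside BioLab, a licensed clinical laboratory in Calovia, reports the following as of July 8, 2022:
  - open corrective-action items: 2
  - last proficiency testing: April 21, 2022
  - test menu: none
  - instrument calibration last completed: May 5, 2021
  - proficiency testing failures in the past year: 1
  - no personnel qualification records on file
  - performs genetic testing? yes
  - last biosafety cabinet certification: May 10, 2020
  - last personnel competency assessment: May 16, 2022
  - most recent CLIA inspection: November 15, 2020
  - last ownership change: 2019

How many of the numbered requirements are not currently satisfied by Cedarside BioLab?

1. personnel qualification records absent → not met
2. biosafety cabinet certification 789 days ago vs limit 730 → not met
3. proficiency testing failures in the past year 1 ≤ 2 → met
4. condition 'performs genetic testing' holds; test menu absent → not met
5. instrument calibration 429 days ago vs limit 540 → met
6. open corrective-action items 2 > 0 → not met
7. proficiency testing 78 days ago vs limit 60 → not met
8. CLIA inspection 600 days ago vs limit 540 → not met
9. personnel competency assessment 53 days ago vs limit 60 → met
Not met: 6 of 9

6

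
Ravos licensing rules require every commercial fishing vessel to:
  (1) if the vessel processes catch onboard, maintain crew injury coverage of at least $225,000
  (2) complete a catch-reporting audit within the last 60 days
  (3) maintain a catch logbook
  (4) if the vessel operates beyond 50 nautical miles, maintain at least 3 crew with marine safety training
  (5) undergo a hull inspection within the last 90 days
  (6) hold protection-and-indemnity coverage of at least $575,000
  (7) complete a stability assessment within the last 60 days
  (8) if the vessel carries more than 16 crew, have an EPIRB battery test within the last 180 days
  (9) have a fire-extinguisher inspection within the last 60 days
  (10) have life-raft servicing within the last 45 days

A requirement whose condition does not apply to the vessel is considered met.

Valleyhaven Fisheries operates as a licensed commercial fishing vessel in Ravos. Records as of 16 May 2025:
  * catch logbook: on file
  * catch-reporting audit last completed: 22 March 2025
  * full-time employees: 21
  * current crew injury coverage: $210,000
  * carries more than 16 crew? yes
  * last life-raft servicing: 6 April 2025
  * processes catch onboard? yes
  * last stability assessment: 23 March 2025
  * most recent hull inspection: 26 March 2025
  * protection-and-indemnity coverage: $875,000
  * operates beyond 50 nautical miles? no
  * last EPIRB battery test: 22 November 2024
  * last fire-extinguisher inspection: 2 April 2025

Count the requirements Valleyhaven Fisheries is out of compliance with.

1. condition 'processes catch onboard' holds; crew injury coverage $210,000 < $225,000 → not met
2. catch-reporting audit 55 days ago vs limit 60 → met
3. catch logbook present → met
4. condition 'operates beyond 50 nautical miles' does not hold → requirement n/a → met
5. hull inspection 51 days ago vs limit 90 → met
6. protection-and-indemnity coverage $875,000 ≥ $575,000 → met
7. stability assessment 54 days ago vs limit 60 → met
8. condition 'carries more than 16 crew' holds; EPIRB battery test 175 days ago vs limit 180 → met
9. fire-extinguisher inspection 44 days ago vs limit 60 → met
10. life-raft servicing 40 days ago vs limit 45 → met
Not met: 1 of 10

1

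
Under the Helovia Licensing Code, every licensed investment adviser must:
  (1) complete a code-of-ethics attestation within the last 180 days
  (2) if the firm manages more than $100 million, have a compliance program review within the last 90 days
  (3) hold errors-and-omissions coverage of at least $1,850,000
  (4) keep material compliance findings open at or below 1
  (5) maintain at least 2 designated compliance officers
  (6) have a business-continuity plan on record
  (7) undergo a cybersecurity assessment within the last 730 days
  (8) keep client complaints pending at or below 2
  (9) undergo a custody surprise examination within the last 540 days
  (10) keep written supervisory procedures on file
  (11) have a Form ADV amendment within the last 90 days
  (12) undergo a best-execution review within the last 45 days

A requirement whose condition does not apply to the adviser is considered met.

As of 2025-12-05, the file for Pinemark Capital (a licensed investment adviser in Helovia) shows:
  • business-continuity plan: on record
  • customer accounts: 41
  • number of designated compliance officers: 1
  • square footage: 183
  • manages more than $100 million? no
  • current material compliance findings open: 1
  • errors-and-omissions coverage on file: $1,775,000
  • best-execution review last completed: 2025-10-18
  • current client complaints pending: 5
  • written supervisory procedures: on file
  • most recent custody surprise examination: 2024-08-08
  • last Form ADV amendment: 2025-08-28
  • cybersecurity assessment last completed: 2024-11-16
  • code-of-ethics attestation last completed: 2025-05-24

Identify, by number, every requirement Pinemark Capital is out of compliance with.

1, 3, 5, 8, 11, 12

1. code-of-ethics attestation 195 days ago vs limit 180 → not met
2. condition 'manages more than $100 million' does not hold → requirement n/a → met
3. errors-and-omissions coverage $1,775,000 < $1,850,000 → not met
4. material compliance findings open 1 ≤ 1 → met
5. designated compliance officers 1 < 2 → not met
6. business-continuity plan present → met
7. cybersecurity assessment 384 days ago vs limit 730 → met
8. client complaints pending 5 > 2 → not met
9. custody surprise examination 484 days ago vs limit 540 → met
10. written supervisory procedures present → met
11. Form ADV amendment 99 days ago vs limit 90 → not met
12. best-execution review 48 days ago vs limit 45 → not met
Not met: 1, 3, 5, 8, 11, 12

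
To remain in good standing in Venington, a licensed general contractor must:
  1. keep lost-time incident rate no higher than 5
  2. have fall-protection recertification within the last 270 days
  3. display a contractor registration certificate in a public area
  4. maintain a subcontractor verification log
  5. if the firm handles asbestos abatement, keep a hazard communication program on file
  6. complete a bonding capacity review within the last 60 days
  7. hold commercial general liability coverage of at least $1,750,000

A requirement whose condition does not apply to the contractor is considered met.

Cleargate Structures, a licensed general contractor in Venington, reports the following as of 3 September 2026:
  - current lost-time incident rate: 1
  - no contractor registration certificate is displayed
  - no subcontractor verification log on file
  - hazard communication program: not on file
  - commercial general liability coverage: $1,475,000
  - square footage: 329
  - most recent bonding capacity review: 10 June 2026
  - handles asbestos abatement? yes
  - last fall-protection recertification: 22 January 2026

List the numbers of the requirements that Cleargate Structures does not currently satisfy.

1. lost-time incident rate 1 ≤ 5 → met
2. fall-protection recertification 224 days ago vs limit 270 → met
3. contractor registration certificate absent → not met
4. subcontractor verification log absent → not met
5. condition 'handles asbestos abatement' holds; hazard communication program absent → not met
6. bonding capacity review 85 days ago vs limit 60 → not met
7. commercial general liability coverage $1,475,000 < $1,750,000 → not met
Not met: 3, 4, 5, 6, 7

3, 4, 5, 6, 7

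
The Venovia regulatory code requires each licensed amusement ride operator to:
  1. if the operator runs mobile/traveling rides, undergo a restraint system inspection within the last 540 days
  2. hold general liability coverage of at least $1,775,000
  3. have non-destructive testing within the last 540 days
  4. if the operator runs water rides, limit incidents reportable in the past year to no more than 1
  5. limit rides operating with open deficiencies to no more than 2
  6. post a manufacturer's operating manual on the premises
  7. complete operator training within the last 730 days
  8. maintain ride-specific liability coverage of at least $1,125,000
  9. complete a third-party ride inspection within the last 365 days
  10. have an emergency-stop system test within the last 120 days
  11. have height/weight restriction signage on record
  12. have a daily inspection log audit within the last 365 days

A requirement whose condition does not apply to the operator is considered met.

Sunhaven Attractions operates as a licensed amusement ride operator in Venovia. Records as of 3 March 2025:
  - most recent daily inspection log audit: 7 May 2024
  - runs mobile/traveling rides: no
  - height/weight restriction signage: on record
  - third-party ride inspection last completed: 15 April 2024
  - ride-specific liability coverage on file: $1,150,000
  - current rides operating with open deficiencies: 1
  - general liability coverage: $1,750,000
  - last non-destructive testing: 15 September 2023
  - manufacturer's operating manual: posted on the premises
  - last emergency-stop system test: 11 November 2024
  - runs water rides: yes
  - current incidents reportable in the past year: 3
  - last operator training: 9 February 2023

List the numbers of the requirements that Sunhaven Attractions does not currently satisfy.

1. condition 'runs mobile/traveling rides' does not hold → requirement n/a → met
2. general liability coverage $1,750,000 < $1,775,000 → not met
3. non-destructive testing 535 days ago vs limit 540 → met
4. condition 'runs water rides' holds; incidents reportable in the past year 3 > 1 → not met
5. rides operating with open deficiencies 1 ≤ 2 → met
6. manufacturer's operating manual present → met
7. operator training 753 days ago vs limit 730 → not met
8. ride-specific liability coverage $1,150,000 ≥ $1,125,000 → met
9. third-party ride inspection 322 days ago vs limit 365 → met
10. emergency-stop system test 112 days ago vs limit 120 → met
11. height/weight restriction signage present → met
12. daily inspection log audit 300 days ago vs limit 365 → met
Not met: 2, 4, 7

2, 4, 7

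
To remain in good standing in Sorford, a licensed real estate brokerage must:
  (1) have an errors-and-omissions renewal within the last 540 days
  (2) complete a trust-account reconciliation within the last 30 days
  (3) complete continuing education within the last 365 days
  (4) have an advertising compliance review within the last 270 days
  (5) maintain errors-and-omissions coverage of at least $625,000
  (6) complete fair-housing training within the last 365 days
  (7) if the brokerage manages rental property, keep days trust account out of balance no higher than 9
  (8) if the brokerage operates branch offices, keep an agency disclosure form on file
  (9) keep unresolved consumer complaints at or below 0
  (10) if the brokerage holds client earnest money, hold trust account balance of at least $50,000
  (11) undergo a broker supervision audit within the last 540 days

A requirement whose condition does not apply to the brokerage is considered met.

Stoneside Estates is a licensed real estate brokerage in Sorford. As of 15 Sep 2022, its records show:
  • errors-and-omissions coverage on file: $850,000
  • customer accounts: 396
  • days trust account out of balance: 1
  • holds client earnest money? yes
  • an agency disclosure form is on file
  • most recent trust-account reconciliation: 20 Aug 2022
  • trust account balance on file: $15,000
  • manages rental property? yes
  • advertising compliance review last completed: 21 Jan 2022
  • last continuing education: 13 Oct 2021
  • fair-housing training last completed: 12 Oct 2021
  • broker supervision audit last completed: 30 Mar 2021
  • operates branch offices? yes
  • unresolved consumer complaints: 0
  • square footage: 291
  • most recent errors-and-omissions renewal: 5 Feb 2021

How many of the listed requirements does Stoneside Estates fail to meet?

1. errors-and-omissions renewal 587 days ago vs limit 540 → not met
2. trust-account reconciliation 26 days ago vs limit 30 → met
3. continuing education 337 days ago vs limit 365 → met
4. advertising compliance review 237 days ago vs limit 270 → met
5. errors-and-omissions coverage $850,000 ≥ $625,000 → met
6. fair-housing training 338 days ago vs limit 365 → met
7. condition 'manages rental property' holds; days trust account out of balance 1 ≤ 9 → met
8. condition 'operates branch offices' holds; agency disclosure form present → met
9. unresolved consumer complaints 0 ≤ 0 → met
10. condition 'holds client earnest money' holds; trust account balance $15,000 < $50,000 → not met
11. broker supervision audit 534 days ago vs limit 540 → met
Not met: 2 of 11

2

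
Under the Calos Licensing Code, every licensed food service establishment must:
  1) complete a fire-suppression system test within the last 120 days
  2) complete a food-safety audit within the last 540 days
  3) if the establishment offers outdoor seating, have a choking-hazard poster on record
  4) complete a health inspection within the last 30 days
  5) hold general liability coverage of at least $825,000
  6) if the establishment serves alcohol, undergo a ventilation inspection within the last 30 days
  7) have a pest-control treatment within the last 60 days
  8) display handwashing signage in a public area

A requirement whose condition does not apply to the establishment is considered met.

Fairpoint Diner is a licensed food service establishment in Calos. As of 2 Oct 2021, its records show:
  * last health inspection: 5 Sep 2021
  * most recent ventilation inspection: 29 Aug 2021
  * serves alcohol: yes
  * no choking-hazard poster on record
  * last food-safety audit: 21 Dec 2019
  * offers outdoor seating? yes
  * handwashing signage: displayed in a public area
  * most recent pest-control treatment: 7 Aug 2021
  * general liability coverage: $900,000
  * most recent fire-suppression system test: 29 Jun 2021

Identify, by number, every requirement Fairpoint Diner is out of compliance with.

1. fire-suppression system test 95 days ago vs limit 120 → met
2. food-safety audit 651 days ago vs limit 540 → not met
3. condition 'offers outdoor seating' holds; choking-hazard poster absent → not met
4. health inspection 27 days ago vs limit 30 → met
5. general liability coverage $900,000 ≥ $825,000 → met
6. condition 'serves alcohol' holds; ventilation inspection 34 days ago vs limit 30 → not met
7. pest-control treatment 56 days ago vs limit 60 → met
8. handwashing signage present → met
Not met: 2, 3, 6

2, 3, 6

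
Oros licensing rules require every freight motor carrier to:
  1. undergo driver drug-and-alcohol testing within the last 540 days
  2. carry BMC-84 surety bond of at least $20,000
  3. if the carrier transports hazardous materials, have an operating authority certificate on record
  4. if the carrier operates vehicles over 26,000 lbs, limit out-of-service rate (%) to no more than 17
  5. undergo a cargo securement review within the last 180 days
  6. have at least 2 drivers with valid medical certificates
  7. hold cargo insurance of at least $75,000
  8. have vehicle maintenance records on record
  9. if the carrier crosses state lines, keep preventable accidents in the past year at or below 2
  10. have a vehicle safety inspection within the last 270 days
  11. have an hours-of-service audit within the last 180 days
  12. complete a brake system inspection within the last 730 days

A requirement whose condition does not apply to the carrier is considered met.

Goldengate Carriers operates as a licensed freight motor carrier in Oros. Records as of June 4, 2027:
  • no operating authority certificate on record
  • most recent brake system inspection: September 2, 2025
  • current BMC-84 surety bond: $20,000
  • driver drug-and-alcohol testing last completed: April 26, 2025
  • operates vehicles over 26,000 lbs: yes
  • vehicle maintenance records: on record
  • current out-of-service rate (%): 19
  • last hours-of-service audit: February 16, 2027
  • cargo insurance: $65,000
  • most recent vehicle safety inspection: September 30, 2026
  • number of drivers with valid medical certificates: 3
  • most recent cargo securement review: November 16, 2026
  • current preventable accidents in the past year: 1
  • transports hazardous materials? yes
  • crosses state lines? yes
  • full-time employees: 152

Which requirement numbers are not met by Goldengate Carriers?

1. driver drug-and-alcohol testing 769 days ago vs limit 540 → not met
2. BMC-84 surety bond $20,000 ≥ $20,000 → met
3. condition 'transports hazardous materials' holds; operating authority certificate absent → not met
4. condition 'operates vehicles over 26,000 lbs' holds; out-of-service rate (%) 19 > 17 → not met
5. cargo securement review 200 days ago vs limit 180 → not met
6. drivers with valid medical certificates 3 ≥ 2 → met
7. cargo insurance $65,000 < $75,000 → not met
8. vehicle maintenance records present → met
9. condition 'crosses state lines' holds; preventable accidents in the past year 1 ≤ 2 → met
10. vehicle safety inspection 247 days ago vs limit 270 → met
11. hours-of-service audit 108 days ago vs limit 180 → met
12. brake system inspection 640 days ago vs limit 730 → met
Not met: 1, 3, 4, 5, 7

1, 3, 4, 5, 7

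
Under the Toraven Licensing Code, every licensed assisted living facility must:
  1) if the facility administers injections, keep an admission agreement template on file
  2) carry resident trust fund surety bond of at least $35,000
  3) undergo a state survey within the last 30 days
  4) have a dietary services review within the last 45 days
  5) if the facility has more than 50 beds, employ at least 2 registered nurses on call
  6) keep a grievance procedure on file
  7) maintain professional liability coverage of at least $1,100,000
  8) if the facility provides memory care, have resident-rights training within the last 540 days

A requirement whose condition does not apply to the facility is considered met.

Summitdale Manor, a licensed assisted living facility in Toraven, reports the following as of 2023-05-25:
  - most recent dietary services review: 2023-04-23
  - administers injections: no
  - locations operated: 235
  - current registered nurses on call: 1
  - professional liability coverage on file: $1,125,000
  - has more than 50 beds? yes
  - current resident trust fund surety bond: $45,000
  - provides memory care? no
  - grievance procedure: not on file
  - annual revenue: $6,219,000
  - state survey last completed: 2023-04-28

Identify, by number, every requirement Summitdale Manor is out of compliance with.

1. condition 'administers injections' does not hold → requirement n/a → met
2. resident trust fund surety bond $45,000 ≥ $35,000 → met
3. state survey 27 days ago vs limit 30 → met
4. dietary services review 32 days ago vs limit 45 → met
5. condition 'has more than 50 beds' holds; registered nurses on call 1 < 2 → not met
6. grievance procedure absent → not met
7. professional liability coverage $1,125,000 ≥ $1,100,000 → met
8. condition 'provides memory care' does not hold → requirement n/a → met
Not met: 5, 6

5, 6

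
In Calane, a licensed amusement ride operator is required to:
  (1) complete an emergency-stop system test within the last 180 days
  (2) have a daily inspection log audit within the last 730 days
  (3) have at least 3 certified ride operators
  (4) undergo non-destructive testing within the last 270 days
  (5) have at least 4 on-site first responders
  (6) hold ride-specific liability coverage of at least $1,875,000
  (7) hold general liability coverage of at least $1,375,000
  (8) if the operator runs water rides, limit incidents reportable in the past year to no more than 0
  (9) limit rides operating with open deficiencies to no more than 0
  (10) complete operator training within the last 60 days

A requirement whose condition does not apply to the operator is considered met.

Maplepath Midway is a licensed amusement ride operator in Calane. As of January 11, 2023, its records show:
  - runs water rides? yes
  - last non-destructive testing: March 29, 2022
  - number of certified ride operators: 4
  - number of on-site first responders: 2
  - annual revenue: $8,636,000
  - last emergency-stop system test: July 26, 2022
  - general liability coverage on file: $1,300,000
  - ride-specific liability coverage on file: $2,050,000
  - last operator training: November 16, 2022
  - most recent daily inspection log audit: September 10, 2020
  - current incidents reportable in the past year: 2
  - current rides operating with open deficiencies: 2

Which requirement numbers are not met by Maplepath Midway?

1. emergency-stop system test 169 days ago vs limit 180 → met
2. daily inspection log audit 853 days ago vs limit 730 → not met
3. certified ride operators 4 ≥ 3 → met
4. non-destructive testing 288 days ago vs limit 270 → not met
5. on-site first responders 2 < 4 → not met
6. ride-specific liability coverage $2,050,000 ≥ $1,875,000 → met
7. general liability coverage $1,300,000 < $1,375,000 → not met
8. condition 'runs water rides' holds; incidents reportable in the past year 2 > 0 → not met
9. rides operating with open deficiencies 2 > 0 → not met
10. operator training 56 days ago vs limit 60 → met
Not met: 2, 4, 5, 7, 8, 9

2, 4, 5, 7, 8, 9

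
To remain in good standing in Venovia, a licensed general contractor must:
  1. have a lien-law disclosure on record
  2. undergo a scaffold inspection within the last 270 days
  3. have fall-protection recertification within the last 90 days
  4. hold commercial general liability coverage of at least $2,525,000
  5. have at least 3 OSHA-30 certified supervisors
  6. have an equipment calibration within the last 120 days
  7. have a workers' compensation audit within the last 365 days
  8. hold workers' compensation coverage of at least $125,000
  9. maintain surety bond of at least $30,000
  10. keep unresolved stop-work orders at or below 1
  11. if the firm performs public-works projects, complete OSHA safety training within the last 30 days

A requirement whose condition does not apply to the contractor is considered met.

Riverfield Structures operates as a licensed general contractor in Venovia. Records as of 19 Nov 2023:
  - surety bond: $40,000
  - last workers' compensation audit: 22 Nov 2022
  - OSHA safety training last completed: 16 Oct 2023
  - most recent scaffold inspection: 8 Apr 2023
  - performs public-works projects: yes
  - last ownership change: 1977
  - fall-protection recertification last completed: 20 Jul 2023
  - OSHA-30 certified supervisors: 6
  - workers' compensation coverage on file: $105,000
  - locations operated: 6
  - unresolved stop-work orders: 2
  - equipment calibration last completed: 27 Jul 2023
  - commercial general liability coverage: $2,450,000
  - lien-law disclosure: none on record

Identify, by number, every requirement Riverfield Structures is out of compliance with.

1. lien-law disclosure absent → not met
2. scaffold inspection 225 days ago vs limit 270 → met
3. fall-protection recertification 122 days ago vs limit 90 → not met
4. commercial general liability coverage $2,450,000 < $2,525,000 → not met
5. OSHA-30 certified supervisors 6 ≥ 3 → met
6. equipment calibration 115 days ago vs limit 120 → met
7. workers' compensation audit 362 days ago vs limit 365 → met
8. workers' compensation coverage $105,000 < $125,000 → not met
9. surety bond $40,000 ≥ $30,000 → met
10. unresolved stop-work orders 2 > 1 → not met
11. condition 'performs public-works projects' holds; OSHA safety training 34 days ago vs limit 30 → not met
Not met: 1, 3, 4, 8, 10, 11

1, 3, 4, 8, 10, 11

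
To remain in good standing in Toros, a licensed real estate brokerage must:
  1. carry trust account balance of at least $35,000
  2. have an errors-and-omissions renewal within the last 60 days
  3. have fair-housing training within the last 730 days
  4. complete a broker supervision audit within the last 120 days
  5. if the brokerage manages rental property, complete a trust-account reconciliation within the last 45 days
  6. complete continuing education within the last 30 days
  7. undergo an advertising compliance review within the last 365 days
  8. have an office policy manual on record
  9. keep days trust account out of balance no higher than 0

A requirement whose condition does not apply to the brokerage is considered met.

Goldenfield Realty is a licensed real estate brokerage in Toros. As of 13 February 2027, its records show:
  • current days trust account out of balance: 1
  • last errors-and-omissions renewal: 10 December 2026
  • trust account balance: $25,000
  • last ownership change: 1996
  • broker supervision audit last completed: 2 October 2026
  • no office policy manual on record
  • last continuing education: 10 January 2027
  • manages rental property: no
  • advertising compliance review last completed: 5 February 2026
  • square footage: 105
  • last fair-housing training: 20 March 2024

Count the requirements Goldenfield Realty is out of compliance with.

1. trust account balance $25,000 < $35,000 → not met
2. errors-and-omissions renewal 65 days ago vs limit 60 → not met
3. fair-housing training 1060 days ago vs limit 730 → not met
4. broker supervision audit 134 days ago vs limit 120 → not met
5. condition 'manages rental property' does not hold → requirement n/a → met
6. continuing education 34 days ago vs limit 30 → not met
7. advertising compliance review 373 days ago vs limit 365 → not met
8. office policy manual absent → not met
9. days trust account out of balance 1 > 0 → not met
Not met: 8 of 9

8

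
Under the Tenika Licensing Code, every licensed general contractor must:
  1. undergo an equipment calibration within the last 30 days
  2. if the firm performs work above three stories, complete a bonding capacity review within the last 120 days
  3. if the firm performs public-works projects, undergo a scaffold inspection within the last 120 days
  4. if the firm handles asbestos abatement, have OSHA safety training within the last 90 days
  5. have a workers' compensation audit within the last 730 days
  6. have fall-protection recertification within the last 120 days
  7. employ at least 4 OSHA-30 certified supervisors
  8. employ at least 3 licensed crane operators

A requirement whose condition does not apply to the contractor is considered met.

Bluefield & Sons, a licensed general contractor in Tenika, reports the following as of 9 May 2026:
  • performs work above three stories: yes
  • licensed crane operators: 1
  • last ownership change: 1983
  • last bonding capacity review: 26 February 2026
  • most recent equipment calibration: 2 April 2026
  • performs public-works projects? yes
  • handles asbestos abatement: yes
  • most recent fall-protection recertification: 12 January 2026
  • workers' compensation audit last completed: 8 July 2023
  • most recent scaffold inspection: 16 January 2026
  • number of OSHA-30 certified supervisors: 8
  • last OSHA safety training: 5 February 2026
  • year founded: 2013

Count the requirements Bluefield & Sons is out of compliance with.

4

1. equipment calibration 37 days ago vs limit 30 → not met
2. condition 'performs work above three stories' holds; bonding capacity review 72 days ago vs limit 120 → met
3. condition 'performs public-works projects' holds; scaffold inspection 113 days ago vs limit 120 → met
4. condition 'handles asbestos abatement' holds; OSHA safety training 93 days ago vs limit 90 → not met
5. workers' compensation audit 1036 days ago vs limit 730 → not met
6. fall-protection recertification 117 days ago vs limit 120 → met
7. OSHA-30 certified supervisors 8 ≥ 4 → met
8. licensed crane operators 1 < 3 → not met
Not met: 4 of 8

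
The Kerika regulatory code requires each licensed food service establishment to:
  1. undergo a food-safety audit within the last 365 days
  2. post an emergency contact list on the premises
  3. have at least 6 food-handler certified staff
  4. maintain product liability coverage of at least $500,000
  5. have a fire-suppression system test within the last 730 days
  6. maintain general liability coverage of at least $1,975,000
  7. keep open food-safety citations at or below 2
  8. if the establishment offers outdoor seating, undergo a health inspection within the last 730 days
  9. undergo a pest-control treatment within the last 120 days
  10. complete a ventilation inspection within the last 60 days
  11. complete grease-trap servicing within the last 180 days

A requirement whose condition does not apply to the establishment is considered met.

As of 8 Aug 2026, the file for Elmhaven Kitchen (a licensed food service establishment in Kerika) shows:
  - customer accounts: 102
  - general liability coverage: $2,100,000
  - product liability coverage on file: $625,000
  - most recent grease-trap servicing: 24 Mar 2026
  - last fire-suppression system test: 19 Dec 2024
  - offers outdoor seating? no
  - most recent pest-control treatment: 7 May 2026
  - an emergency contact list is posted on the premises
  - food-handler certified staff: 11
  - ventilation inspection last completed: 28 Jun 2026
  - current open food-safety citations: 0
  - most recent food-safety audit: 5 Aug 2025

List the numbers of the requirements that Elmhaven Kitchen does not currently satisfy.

1

1. food-safety audit 368 days ago vs limit 365 → not met
2. emergency contact list present → met
3. food-handler certified staff 11 ≥ 6 → met
4. product liability coverage $625,000 ≥ $500,000 → met
5. fire-suppression system test 597 days ago vs limit 730 → met
6. general liability coverage $2,100,000 ≥ $1,975,000 → met
7. open food-safety citations 0 ≤ 2 → met
8. condition 'offers outdoor seating' does not hold → requirement n/a → met
9. pest-control treatment 93 days ago vs limit 120 → met
10. ventilation inspection 41 days ago vs limit 60 → met
11. grease-trap servicing 137 days ago vs limit 180 → met
Not met: 1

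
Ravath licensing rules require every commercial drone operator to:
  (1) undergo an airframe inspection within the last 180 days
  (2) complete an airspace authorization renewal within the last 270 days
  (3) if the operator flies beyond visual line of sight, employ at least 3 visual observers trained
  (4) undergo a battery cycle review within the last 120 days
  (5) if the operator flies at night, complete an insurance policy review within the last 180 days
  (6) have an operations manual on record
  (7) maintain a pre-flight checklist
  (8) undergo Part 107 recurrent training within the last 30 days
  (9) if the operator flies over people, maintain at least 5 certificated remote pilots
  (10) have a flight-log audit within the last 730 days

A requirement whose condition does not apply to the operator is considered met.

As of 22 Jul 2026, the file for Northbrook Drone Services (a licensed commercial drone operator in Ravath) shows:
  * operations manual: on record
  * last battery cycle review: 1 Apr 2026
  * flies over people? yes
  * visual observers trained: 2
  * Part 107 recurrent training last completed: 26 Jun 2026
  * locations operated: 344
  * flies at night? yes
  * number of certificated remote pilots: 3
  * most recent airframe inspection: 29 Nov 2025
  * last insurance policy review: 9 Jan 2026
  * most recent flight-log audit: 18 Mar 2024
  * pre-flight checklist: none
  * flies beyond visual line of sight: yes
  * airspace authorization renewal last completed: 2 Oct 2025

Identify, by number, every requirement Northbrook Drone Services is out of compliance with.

1, 2, 3, 5, 7, 9, 10

1. airframe inspection 235 days ago vs limit 180 → not met
2. airspace authorization renewal 293 days ago vs limit 270 → not met
3. condition 'flies beyond visual line of sight' holds; visual observers trained 2 < 3 → not met
4. battery cycle review 112 days ago vs limit 120 → met
5. condition 'flies at night' holds; insurance policy review 194 days ago vs limit 180 → not met
6. operations manual present → met
7. pre-flight checklist absent → not met
8. Part 107 recurrent training 26 days ago vs limit 30 → met
9. condition 'flies over people' holds; certificated remote pilots 3 < 5 → not met
10. flight-log audit 856 days ago vs limit 730 → not met
Not met: 1, 2, 3, 5, 7, 9, 10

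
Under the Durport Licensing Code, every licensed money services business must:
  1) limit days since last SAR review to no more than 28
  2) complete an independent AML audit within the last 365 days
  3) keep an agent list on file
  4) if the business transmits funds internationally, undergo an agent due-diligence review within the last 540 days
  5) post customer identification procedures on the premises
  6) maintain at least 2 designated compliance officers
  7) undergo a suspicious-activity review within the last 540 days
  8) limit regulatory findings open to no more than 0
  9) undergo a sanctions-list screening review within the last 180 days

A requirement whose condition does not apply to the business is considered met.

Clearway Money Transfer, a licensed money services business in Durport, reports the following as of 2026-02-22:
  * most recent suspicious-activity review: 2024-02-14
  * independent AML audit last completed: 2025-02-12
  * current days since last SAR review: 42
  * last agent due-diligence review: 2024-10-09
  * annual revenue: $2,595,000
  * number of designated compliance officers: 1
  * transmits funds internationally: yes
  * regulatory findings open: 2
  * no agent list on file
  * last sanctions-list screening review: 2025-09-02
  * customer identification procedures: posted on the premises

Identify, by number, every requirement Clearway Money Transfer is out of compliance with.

1, 2, 3, 6, 7, 8

1. days since last SAR review 42 > 28 → not met
2. independent AML audit 375 days ago vs limit 365 → not met
3. agent list absent → not met
4. condition 'transmits funds internationally' holds; agent due-diligence review 501 days ago vs limit 540 → met
5. customer identification procedures present → met
6. designated compliance officers 1 < 2 → not met
7. suspicious-activity review 739 days ago vs limit 540 → not met
8. regulatory findings open 2 > 0 → not met
9. sanctions-list screening review 173 days ago vs limit 180 → met
Not met: 1, 2, 3, 6, 7, 8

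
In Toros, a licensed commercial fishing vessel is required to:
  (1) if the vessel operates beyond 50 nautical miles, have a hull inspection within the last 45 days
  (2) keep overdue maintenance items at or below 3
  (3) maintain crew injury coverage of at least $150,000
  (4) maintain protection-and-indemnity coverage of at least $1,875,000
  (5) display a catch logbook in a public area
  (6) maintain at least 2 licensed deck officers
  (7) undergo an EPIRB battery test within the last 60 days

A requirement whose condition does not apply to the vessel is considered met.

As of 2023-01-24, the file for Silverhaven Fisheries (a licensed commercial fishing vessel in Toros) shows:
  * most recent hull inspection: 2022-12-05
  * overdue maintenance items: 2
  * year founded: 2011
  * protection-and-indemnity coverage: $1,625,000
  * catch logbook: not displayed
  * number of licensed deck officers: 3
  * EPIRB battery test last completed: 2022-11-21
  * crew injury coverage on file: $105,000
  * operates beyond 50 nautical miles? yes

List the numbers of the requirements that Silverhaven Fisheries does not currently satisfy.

1, 3, 4, 5, 7

1. condition 'operates beyond 50 nautical miles' holds; hull inspection 50 days ago vs limit 45 → not met
2. overdue maintenance items 2 ≤ 3 → met
3. crew injury coverage $105,000 < $150,000 → not met
4. protection-and-indemnity coverage $1,625,000 < $1,875,000 → not met
5. catch logbook absent → not met
6. licensed deck officers 3 ≥ 2 → met
7. EPIRB battery test 64 days ago vs limit 60 → not met
Not met: 1, 3, 4, 5, 7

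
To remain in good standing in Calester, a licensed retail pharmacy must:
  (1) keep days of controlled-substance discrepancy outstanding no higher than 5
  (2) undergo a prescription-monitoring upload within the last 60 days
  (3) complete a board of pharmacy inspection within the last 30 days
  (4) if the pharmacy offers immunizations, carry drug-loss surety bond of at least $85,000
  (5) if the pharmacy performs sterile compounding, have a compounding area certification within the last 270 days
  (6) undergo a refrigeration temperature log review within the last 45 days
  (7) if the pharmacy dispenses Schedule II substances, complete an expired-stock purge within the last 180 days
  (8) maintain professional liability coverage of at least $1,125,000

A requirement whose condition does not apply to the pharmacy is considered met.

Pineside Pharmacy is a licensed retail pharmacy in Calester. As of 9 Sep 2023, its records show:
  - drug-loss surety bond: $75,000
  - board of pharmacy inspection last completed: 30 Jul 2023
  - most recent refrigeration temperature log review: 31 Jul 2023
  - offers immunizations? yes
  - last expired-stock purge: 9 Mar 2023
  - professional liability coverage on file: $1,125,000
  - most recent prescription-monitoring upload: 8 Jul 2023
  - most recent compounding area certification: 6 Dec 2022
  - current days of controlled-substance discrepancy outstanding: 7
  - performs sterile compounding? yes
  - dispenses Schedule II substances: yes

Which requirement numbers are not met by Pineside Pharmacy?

1. days of controlled-substance discrepancy outstanding 7 > 5 → not met
2. prescription-monitoring upload 63 days ago vs limit 60 → not met
3. board of pharmacy inspection 41 days ago vs limit 30 → not met
4. condition 'offers immunizations' holds; drug-loss surety bond $75,000 < $85,000 → not met
5. condition 'performs sterile compounding' holds; compounding area certification 277 days ago vs limit 270 → not met
6. refrigeration temperature log review 40 days ago vs limit 45 → met
7. condition 'dispenses Schedule II substances' holds; expired-stock purge 184 days ago vs limit 180 → not met
8. professional liability coverage $1,125,000 ≥ $1,125,000 → met
Not met: 1, 2, 3, 4, 5, 7

1, 2, 3, 4, 5, 7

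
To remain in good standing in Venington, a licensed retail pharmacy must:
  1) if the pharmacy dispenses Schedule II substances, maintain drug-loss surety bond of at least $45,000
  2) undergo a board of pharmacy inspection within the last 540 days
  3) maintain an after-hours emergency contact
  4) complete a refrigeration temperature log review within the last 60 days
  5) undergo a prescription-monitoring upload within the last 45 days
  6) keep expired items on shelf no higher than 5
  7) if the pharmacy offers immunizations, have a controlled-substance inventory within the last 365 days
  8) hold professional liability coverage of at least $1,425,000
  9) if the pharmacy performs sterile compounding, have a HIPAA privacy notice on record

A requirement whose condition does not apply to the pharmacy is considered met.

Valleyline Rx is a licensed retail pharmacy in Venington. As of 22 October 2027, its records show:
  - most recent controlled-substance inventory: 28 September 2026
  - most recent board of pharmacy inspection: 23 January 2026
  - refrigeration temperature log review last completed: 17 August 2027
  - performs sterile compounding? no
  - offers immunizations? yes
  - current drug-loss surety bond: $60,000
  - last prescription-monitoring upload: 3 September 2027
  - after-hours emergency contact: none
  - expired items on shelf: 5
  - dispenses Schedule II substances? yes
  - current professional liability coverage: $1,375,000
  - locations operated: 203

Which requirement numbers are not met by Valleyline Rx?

2, 3, 4, 5, 7, 8

1. condition 'dispenses Schedule II substances' holds; drug-loss surety bond $60,000 ≥ $45,000 → met
2. board of pharmacy inspection 637 days ago vs limit 540 → not met
3. after-hours emergency contact absent → not met
4. refrigeration temperature log review 66 days ago vs limit 60 → not met
5. prescription-monitoring upload 49 days ago vs limit 45 → not met
6. expired items on shelf 5 ≤ 5 → met
7. condition 'offers immunizations' holds; controlled-substance inventory 389 days ago vs limit 365 → not met
8. professional liability coverage $1,375,000 < $1,425,000 → not met
9. condition 'performs sterile compounding' does not hold → requirement n/a → met
Not met: 2, 3, 4, 5, 7, 8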